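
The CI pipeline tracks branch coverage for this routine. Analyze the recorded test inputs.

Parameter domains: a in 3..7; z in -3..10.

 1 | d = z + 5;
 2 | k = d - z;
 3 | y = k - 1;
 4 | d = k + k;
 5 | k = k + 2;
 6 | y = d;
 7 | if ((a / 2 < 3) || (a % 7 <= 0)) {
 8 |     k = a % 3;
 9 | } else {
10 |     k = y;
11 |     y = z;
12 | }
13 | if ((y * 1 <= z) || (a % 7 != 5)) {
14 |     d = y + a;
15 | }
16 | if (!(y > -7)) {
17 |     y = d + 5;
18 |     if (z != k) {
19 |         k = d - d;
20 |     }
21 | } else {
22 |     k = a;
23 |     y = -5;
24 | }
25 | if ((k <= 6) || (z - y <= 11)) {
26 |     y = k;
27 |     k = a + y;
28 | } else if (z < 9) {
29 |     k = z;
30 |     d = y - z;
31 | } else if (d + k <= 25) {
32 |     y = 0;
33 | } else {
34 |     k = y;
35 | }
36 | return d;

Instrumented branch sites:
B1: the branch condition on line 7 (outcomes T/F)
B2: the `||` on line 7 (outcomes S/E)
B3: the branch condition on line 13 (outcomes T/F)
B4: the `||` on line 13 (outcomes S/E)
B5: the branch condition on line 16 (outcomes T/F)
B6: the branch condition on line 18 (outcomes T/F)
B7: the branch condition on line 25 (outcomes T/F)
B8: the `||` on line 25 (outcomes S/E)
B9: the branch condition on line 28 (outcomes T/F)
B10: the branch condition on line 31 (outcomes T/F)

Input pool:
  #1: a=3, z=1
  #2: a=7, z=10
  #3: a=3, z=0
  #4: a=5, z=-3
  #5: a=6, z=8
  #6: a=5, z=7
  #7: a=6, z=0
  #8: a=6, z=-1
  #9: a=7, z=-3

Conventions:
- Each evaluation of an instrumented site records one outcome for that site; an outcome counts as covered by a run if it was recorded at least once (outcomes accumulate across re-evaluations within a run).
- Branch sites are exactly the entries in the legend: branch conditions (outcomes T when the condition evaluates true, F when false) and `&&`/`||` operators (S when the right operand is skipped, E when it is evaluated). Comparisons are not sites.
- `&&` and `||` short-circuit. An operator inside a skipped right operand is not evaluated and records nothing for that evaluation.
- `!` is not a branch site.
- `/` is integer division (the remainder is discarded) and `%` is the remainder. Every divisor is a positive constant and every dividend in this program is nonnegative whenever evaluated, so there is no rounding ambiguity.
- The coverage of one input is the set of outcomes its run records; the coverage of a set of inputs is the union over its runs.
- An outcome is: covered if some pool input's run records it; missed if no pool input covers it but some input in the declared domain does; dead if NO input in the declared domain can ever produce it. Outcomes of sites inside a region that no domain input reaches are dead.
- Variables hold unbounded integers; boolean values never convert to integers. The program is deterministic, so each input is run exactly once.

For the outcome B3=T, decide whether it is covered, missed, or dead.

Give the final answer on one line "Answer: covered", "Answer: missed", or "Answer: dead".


B3=T is recorded by pool input(s) 1, 2, 3, 5, 7, 8, 9 -> covered
Answer: covered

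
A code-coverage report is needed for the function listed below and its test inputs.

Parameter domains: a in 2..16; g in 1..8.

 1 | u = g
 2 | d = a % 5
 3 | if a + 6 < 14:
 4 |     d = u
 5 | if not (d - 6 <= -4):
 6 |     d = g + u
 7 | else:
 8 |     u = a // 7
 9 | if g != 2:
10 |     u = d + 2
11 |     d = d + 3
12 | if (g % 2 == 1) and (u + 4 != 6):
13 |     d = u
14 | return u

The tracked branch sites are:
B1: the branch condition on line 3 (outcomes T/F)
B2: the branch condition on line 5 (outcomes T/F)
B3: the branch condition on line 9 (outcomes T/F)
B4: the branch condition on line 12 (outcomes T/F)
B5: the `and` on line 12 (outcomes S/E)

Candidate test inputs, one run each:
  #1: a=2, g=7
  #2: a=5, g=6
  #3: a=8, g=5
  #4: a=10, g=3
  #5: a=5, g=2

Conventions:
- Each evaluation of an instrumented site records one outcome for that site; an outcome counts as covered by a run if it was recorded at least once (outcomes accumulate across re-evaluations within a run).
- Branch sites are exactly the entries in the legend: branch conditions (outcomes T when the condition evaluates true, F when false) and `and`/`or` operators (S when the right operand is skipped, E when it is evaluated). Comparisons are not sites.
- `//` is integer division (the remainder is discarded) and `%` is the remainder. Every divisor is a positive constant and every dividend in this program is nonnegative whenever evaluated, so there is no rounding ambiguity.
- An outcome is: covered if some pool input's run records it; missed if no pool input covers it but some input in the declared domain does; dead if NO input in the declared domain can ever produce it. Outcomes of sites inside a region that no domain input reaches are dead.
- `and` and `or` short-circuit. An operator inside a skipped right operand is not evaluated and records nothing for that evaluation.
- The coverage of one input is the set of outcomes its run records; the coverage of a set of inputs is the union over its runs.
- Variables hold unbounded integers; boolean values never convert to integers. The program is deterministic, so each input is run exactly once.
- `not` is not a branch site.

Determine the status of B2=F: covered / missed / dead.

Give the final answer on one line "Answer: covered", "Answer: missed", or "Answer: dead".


B2=F is recorded by pool input(s) 4, 5 -> covered
Answer: covered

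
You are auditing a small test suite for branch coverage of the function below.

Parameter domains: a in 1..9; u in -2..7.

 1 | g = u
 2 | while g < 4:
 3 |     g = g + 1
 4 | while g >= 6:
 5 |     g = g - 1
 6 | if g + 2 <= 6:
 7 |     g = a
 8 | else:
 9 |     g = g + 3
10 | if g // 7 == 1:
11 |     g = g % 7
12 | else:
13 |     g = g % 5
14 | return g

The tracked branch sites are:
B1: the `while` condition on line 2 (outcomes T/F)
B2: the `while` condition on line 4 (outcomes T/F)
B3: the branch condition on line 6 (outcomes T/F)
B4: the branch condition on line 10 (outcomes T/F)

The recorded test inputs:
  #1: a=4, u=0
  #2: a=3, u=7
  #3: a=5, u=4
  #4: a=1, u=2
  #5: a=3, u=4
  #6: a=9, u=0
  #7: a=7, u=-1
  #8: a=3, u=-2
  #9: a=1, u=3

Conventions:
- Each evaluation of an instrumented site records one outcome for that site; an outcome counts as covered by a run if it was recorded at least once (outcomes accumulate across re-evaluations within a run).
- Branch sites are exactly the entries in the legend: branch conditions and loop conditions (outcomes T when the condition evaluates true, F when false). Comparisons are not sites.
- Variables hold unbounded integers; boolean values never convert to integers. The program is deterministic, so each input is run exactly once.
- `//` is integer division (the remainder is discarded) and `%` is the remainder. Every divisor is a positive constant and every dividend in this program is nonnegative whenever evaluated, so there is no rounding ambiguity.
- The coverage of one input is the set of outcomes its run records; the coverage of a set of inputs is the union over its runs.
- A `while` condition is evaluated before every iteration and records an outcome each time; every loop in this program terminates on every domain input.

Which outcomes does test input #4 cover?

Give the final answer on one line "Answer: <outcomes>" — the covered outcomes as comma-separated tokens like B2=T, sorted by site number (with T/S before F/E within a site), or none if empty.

Running input #4 (a=1, u=2), event by event:
  B1->T, B1->T, B1->F, B2->F, B3->T, B4->F
deduplicating events, the covered set is: B1=T, B1=F, B2=F, B3=T, B4=F

Answer: B1=T, B1=F, B2=F, B3=T, B4=F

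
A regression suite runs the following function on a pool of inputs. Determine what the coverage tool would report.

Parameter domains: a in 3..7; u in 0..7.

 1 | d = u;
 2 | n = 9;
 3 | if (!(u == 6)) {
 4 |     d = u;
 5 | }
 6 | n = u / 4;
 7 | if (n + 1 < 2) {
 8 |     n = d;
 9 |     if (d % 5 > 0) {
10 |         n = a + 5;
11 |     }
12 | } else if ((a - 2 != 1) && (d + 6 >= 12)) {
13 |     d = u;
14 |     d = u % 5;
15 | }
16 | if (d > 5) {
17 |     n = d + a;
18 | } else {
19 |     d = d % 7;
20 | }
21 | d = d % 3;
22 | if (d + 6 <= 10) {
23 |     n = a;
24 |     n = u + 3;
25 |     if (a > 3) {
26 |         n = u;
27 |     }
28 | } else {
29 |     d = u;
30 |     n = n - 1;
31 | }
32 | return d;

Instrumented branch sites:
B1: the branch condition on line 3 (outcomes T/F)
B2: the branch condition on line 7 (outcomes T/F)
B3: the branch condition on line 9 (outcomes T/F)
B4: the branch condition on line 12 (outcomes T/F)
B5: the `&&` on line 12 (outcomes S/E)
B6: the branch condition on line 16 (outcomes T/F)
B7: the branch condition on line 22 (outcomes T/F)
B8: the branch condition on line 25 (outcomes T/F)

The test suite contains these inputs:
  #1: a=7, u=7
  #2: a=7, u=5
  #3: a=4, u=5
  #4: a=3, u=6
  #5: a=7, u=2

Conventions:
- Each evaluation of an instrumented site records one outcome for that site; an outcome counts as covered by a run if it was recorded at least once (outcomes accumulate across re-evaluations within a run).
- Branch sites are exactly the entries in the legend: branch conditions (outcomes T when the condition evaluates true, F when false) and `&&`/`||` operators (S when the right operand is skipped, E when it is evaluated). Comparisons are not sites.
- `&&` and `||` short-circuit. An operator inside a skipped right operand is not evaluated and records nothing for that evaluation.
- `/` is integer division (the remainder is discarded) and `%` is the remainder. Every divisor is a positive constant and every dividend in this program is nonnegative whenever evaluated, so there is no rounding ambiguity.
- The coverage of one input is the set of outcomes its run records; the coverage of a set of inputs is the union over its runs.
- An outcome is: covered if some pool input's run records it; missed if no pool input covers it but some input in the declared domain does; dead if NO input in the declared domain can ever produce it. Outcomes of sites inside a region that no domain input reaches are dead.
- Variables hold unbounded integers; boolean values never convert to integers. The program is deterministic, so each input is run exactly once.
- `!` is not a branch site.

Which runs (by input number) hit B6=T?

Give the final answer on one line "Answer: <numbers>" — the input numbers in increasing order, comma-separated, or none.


input #1 (a=7, u=7): does not produce B6=T
input #2 (a=7, u=5): does not produce B6=T
input #3 (a=4, u=5): does not produce B6=T
input #4 (a=3, u=6): produces B6=T
input #5 (a=7, u=2): does not produce B6=T
Answer: 4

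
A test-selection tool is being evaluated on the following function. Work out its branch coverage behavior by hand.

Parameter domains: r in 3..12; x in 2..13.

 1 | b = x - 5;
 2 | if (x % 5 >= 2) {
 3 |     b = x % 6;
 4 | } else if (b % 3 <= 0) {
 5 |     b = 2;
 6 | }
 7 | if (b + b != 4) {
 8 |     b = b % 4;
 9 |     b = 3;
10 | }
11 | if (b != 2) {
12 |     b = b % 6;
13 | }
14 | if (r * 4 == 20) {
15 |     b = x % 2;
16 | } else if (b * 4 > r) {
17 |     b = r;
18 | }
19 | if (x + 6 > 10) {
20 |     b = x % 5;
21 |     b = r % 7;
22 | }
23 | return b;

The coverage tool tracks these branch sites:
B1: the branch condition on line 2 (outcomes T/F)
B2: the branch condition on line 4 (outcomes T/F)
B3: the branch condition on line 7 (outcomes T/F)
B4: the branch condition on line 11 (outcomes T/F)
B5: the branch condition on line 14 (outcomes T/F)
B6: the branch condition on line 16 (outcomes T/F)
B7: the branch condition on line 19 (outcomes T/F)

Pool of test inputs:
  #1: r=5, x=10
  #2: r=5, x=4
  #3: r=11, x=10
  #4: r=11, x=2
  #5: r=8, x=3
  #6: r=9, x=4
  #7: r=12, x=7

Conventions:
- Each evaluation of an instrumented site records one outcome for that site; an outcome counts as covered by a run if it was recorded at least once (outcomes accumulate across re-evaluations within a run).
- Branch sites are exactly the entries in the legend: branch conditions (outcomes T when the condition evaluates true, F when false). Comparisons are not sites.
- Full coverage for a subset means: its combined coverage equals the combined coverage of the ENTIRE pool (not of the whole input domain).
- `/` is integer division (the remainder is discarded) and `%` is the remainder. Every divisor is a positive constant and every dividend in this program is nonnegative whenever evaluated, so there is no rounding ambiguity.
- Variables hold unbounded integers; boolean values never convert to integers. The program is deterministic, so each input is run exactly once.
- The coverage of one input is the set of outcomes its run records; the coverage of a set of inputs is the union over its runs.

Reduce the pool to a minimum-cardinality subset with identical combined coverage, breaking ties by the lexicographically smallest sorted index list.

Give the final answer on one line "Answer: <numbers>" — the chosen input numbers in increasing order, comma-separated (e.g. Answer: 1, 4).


input #1 (r=5, x=10): events B1->F, B2->F, B3->T, B4->T, B5->T, B7->T; covers B1=F, B2=F, B3=T, B4=T, B5=T, B7=T
input #2 (r=5, x=4): events B1->T, B3->T, B4->T, B5->T, B7->F; covers B1=T, B3=T, B4=T, B5=T, B7=F
input #3 (r=11, x=10): events B1->F, B2->F, B3->T, B4->T, B5->F, B6->T, B7->T; covers B1=F, B2=F, B3=T, B4=T, B5=F, B6=T, B7=T
input #4 (r=11, x=2): events B1->T, B3->F, B4->F, B5->F, B6->F, B7->F; covers B1=T, B3=F, B4=F, B5=F, B6=F, B7=F
input #5 (r=8, x=3): events B1->T, B3->T, B4->T, B5->F, B6->T, B7->F; covers B1=T, B3=T, B4=T, B5=F, B6=T, B7=F
input #6 (r=9, x=4): events B1->T, B3->T, B4->T, B5->F, B6->T, B7->F; covers B1=T, B3=T, B4=T, B5=F, B6=T, B7=F
input #7 (r=12, x=7): events B1->T, B3->T, B4->T, B5->F, B6->F, B7->T; covers B1=T, B3=T, B4=T, B5=F, B6=F, B7=T
together the pool reaches 13 outcomes: B1=T, B1=F, B2=F, B3=T, B3=F, B4=T, B4=F, B5=T, B5=F, B6=T, B6=F, B7=T, B7=F
every size-1 subset falls short of the 13 outcomes (best: 7/13)
every size-2 subset falls short of the 13 outcomes (best: 12/13)
the canonical winner is {1, 3, 4}: size 3, full 13-outcome coverage, earliest index list among size-3 covers
Answer: 1, 3, 4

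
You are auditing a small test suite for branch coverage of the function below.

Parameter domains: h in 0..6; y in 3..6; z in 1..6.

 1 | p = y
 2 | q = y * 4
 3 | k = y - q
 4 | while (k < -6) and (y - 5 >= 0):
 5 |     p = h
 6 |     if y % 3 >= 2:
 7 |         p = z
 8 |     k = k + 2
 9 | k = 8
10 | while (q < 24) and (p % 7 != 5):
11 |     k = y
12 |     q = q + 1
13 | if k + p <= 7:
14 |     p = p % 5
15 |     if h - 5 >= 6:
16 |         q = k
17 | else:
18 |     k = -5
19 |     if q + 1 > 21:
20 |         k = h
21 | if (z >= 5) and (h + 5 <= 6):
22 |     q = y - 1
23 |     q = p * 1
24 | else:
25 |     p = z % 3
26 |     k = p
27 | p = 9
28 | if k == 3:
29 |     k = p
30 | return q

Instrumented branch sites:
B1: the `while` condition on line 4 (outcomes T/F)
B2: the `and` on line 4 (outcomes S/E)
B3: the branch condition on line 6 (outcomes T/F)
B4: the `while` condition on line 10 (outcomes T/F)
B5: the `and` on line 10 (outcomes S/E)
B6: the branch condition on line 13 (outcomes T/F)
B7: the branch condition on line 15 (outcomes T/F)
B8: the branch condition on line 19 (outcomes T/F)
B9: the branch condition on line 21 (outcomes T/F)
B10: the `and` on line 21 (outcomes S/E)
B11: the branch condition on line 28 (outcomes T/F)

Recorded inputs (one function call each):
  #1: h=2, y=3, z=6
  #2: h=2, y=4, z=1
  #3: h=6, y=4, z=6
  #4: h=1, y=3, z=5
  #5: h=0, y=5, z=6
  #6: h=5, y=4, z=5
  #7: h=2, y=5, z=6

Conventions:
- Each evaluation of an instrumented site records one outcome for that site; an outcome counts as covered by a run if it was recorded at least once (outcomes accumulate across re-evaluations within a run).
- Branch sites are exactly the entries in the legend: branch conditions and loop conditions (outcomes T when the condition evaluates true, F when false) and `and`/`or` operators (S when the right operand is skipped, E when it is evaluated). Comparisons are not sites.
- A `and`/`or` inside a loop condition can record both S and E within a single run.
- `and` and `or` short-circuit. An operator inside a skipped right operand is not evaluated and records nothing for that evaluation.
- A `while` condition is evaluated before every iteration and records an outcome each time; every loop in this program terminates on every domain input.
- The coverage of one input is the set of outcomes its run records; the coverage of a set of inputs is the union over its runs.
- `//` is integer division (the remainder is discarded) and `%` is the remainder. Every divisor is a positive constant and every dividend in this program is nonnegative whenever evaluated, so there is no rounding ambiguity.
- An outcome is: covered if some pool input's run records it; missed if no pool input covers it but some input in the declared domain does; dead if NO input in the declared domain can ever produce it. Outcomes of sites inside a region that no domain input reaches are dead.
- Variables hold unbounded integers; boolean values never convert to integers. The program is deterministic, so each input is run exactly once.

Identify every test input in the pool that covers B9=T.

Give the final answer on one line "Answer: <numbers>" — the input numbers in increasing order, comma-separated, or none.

input #1 (h=2, y=3, z=6): does not record B9=T
input #2 (h=2, y=4, z=1): does not record B9=T
input #3 (h=6, y=4, z=6): does not record B9=T
input #4 (h=1, y=3, z=5): records B9=T
input #5 (h=0, y=5, z=6): records B9=T
input #6 (h=5, y=4, z=5): does not record B9=T
input #7 (h=2, y=5, z=6): does not record B9=T

Answer: 4, 5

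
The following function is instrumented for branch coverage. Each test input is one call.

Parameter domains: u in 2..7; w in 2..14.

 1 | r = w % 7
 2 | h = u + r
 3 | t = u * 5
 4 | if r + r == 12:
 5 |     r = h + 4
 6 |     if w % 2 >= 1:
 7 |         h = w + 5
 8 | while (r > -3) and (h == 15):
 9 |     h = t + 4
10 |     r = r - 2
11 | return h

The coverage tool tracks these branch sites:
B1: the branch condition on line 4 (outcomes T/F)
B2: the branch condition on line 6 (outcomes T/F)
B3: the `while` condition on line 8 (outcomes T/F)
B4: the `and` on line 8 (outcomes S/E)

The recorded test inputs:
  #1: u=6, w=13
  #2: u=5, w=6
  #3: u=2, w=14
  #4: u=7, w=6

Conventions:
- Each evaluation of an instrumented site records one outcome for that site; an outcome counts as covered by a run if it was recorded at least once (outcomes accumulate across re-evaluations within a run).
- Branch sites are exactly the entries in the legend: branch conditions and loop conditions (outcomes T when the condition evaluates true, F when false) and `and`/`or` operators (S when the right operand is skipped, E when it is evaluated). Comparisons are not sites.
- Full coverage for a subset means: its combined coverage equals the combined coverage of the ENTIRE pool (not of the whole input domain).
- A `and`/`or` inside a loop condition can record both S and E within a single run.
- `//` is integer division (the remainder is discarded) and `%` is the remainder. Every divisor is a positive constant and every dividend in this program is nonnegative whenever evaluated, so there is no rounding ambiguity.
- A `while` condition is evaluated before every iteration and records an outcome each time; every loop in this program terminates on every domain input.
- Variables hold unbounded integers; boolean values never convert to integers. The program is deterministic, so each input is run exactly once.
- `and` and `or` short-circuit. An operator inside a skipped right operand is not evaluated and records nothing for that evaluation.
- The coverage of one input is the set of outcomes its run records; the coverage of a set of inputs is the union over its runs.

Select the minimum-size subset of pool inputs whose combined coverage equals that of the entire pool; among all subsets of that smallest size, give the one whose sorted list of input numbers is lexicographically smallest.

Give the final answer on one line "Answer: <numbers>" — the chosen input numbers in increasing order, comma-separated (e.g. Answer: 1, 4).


input #1, u=6, w=13: events B1->T, B2->T, B4->E, B3->F; outcomes B1=T, B2=T, B3=F, B4=E
input #2, u=5, w=6: events B1->T, B2->F, B4->E, B3->F; outcomes B1=T, B2=F, B3=F, B4=E
input #3, u=2, w=14: events B1->F, B4->E, B3->F; outcomes B1=F, B3=F, B4=E
input #4, u=7, w=6: events B1->T, B2->F, B4->E, B3->F; outcomes B1=T, B2=F, B3=F, B4=E
together the pool reaches 6 outcomes: B1=T, B1=F, B2=T, B2=F, B3=F, B4=E
every size-1 subset falls short of the 6 outcomes (best: 4/6)
every size-2 subset falls short of the 6 outcomes (best: 5/6)
the canonical winner is {1, 2, 3}: size 3, full 6-outcome coverage, earliest index list among size-3 covers
Answer: 1, 2, 3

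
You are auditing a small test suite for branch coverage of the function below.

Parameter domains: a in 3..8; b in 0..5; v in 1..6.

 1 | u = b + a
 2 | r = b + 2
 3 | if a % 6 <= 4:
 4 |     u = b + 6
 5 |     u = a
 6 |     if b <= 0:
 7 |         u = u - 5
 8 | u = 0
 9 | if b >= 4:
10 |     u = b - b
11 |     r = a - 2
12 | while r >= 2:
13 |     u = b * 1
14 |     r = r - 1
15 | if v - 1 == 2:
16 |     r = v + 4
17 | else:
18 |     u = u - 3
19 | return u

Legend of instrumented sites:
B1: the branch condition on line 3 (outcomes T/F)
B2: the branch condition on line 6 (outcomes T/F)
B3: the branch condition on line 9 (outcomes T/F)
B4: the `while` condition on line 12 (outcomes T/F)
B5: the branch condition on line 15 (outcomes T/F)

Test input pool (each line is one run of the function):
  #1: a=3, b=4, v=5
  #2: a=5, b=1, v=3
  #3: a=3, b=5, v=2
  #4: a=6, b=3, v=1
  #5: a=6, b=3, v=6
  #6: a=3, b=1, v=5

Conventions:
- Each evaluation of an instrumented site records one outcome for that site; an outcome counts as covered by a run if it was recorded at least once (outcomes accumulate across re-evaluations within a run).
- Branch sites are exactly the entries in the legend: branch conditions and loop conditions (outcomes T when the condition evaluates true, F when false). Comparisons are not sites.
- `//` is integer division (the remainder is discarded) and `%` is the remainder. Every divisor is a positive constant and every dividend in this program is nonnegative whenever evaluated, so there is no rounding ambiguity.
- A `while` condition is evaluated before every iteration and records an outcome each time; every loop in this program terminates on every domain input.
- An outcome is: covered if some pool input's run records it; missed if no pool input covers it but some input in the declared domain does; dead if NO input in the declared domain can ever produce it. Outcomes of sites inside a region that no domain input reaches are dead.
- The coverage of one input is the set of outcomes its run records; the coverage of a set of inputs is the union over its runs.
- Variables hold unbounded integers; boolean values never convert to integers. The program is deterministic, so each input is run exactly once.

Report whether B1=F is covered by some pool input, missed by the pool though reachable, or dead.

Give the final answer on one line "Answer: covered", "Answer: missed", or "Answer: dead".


B1=F is recorded by pool input(s) 2 -> covered
Answer: covered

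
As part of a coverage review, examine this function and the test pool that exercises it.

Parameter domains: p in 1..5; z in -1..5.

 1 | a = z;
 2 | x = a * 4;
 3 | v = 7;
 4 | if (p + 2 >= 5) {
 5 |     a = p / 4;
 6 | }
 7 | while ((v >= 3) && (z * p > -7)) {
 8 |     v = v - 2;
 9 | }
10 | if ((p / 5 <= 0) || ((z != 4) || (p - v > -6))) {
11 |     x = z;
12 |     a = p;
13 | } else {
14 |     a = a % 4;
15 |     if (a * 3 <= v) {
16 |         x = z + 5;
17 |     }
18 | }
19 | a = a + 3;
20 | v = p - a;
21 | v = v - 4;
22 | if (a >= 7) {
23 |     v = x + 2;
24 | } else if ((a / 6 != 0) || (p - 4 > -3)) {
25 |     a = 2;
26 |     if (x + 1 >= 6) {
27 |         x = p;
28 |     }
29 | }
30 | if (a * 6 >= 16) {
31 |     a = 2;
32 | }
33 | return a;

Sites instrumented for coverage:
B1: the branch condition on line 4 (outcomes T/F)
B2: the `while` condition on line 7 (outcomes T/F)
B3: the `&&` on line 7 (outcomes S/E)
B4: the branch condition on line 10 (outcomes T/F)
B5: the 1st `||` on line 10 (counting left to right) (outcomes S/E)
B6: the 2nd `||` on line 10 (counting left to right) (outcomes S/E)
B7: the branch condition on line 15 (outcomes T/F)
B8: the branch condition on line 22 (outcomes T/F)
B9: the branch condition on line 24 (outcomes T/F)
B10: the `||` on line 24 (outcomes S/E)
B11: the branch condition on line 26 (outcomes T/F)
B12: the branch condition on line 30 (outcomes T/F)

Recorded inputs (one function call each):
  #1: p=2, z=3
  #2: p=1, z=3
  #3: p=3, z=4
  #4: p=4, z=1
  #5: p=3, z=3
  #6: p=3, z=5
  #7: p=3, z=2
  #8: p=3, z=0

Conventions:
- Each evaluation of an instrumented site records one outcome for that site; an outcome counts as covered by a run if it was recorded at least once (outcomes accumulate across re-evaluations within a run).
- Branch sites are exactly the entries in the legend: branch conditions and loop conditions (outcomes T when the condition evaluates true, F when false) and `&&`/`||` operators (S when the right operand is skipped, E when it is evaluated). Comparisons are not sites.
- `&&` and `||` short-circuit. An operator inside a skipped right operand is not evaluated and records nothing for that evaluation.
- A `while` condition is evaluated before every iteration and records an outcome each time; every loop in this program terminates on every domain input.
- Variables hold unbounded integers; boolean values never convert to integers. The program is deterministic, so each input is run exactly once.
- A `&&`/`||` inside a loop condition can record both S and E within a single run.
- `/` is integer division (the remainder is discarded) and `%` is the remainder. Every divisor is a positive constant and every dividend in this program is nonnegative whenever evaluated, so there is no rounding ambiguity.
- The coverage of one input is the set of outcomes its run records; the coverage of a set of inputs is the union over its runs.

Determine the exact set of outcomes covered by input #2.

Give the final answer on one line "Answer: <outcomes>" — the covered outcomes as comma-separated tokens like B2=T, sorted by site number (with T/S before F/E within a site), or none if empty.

Tracing the run of input #2 (p=1, z=3):
  B1->F, B3->E, B2->T, B3->E, B2->T, B3->E, B2->T, B3->S, B2->F, B5->S
  B4->T, B8->F, B10->E, B9->F, B12->T
deduplicating events, the covered set is: B1=F, B2=T, B2=F, B3=S, B3=E, B4=T, B5=S, B8=F, B9=F, B10=E, B12=T

Answer: B1=F, B2=T, B2=F, B3=S, B3=E, B4=T, B5=S, B8=F, B9=F, B10=E, B12=T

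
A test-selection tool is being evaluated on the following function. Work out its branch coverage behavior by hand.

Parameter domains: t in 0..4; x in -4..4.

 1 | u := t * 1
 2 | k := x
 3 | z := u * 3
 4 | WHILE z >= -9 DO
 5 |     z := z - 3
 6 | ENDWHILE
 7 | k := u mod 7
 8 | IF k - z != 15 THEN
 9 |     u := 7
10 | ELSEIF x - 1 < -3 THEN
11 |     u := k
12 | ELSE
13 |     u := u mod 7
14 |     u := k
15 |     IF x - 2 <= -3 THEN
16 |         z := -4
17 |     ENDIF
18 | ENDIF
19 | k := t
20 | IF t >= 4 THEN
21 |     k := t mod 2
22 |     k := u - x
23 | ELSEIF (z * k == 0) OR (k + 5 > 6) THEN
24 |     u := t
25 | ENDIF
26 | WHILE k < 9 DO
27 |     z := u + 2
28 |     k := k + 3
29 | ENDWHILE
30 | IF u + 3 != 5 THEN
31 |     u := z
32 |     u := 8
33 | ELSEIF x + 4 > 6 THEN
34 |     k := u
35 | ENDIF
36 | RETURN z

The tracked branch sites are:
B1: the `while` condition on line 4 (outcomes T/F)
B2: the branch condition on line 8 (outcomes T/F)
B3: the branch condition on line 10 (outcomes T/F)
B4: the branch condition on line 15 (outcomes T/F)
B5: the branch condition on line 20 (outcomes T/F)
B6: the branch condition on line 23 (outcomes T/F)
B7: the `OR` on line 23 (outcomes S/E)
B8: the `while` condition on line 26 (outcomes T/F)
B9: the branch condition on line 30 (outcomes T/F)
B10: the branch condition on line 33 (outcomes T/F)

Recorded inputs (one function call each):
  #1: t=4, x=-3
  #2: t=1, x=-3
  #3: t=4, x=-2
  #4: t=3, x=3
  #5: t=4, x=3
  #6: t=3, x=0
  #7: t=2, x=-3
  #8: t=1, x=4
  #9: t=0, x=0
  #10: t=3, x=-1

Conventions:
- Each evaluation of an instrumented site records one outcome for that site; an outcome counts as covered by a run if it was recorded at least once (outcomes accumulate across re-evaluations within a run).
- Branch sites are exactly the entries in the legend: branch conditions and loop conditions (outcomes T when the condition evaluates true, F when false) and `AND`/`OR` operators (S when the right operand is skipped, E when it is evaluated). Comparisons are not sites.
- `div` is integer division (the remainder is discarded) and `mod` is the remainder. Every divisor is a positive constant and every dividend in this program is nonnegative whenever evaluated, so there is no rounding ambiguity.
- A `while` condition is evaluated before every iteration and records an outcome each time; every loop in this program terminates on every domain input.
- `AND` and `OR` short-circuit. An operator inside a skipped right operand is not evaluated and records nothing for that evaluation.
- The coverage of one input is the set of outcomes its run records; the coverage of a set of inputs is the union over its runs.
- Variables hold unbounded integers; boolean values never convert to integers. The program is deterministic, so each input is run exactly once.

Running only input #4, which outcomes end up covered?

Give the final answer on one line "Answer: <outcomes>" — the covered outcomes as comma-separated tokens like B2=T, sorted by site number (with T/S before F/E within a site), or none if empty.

Event log for input #4 (t=3, x=3):
  B1->T, B1->T, B1->T, B1->T, B1->T, B1->T, B1->T, B1->F, B2->F, B3->F
  B4->F, B5->F, B7->E, B6->T, B8->T, B8->T, B8->F, B9->T
as a set, this run covers: B1=T, B1=F, B2=F, B3=F, B4=F, B5=F, B6=T, B7=E, B8=T, B8=F, B9=T

Answer: B1=T, B1=F, B2=F, B3=F, B4=F, B5=F, B6=T, B7=E, B8=T, B8=F, B9=T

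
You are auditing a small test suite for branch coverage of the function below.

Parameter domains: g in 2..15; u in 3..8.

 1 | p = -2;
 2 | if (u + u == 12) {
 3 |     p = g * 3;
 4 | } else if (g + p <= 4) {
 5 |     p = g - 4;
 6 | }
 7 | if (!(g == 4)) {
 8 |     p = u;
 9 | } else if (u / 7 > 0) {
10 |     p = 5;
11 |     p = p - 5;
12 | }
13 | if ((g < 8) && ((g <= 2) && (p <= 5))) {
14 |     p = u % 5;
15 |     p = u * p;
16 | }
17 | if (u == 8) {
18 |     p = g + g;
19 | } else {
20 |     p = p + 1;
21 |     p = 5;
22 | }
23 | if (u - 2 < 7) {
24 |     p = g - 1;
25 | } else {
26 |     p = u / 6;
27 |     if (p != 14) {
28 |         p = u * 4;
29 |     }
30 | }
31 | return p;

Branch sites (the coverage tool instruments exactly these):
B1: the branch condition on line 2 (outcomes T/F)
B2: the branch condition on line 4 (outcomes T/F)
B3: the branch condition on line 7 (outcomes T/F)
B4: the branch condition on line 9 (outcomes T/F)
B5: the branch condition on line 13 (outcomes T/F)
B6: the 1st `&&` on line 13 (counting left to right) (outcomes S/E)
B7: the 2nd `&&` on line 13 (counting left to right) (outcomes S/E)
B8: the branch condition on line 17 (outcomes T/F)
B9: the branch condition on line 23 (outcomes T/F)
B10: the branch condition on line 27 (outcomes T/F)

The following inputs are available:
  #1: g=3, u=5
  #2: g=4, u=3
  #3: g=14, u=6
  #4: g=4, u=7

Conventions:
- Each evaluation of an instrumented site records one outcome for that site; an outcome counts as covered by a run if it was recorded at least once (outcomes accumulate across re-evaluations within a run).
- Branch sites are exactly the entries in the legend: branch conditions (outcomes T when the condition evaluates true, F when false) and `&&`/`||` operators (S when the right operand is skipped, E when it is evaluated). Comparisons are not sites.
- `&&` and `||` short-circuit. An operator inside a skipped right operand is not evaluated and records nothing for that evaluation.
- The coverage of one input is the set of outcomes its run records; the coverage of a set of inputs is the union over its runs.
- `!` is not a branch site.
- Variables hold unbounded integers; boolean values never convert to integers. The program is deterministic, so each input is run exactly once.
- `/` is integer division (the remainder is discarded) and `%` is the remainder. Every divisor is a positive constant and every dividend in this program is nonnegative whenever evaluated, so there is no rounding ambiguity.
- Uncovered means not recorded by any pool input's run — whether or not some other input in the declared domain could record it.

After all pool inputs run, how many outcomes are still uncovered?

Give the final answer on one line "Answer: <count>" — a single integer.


input #1 (g=3, u=5): events B1->F, B2->T, B3->T, B6->E, B7->S, B5->F, B8->F, B9->T; covers B1=F, B2=T, B3=T, B5=F, B6=E, B7=S, B8=F, B9=T
input #2 (g=4, u=3): events B1->F, B2->T, B3->F, B4->F, B6->E, B7->S, B5->F, B8->F, B9->T; covers B1=F, B2=T, B3=F, B4=F, B5=F, B6=E, B7=S, B8=F, B9=T
input #3 (g=14, u=6): events B1->T, B3->T, B6->S, B5->F, B8->F, B9->T; covers B1=T, B3=T, B5=F, B6=S, B8=F, B9=T
input #4 (g=4, u=7): events B1->F, B2->T, B3->F, B4->T, B6->E, B7->S, B5->F, B8->F, B9->T; covers B1=F, B2=T, B3=F, B4=T, B5=F, B6=E, B7=S, B8=F, B9=T
union over the pool: B1=T, B1=F, B2=T, B3=T, B3=F, B4=T, B4=F, B5=F, B6=S, B6=E, B7=S, B8=F, B9=T
uncovered (7 of 20): B2=F, B5=T, B7=E, B8=T, B9=F, B10=T, B10=F
Answer: 7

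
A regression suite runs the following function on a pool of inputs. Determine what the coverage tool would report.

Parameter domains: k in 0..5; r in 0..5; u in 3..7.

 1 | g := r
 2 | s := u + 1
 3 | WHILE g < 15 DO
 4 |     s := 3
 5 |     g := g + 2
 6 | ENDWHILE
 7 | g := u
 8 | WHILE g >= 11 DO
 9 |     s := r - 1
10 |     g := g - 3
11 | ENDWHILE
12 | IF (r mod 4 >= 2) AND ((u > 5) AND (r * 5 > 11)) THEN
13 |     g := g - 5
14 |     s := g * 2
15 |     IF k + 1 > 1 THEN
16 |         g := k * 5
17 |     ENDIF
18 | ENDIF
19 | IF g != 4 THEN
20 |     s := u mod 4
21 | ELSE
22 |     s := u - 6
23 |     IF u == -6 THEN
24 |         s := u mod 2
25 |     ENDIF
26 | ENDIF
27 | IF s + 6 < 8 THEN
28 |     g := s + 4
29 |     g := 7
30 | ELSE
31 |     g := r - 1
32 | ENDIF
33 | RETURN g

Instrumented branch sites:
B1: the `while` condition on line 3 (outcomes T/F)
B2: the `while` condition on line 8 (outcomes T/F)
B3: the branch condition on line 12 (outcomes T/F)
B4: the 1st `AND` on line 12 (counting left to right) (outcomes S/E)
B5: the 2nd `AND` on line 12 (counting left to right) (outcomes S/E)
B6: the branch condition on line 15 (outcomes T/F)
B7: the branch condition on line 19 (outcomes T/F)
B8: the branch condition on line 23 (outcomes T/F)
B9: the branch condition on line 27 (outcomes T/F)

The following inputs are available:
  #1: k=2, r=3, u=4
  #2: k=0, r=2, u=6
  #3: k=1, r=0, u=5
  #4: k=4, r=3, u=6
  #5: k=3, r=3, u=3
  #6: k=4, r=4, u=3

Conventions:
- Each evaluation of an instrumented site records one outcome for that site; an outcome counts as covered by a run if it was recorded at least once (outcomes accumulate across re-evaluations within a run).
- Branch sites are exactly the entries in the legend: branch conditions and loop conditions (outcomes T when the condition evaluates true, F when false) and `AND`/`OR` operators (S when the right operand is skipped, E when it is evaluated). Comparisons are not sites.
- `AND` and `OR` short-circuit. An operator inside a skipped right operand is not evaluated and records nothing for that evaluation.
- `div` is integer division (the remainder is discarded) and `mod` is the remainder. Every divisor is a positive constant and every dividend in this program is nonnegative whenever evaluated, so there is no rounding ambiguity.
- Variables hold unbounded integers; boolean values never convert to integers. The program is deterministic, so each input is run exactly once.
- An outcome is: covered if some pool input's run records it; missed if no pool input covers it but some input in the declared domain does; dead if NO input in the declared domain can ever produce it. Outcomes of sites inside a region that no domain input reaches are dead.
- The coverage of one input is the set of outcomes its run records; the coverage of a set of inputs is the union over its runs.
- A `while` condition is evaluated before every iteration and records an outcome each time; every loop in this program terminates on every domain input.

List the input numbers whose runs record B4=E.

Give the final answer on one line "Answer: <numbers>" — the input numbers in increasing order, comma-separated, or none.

input #1 (k=2, r=3, u=4): covers B4=E
input #2 (k=0, r=2, u=6): covers B4=E
input #3 (k=1, r=0, u=5): misses B4=E
input #4 (k=4, r=3, u=6): covers B4=E
input #5 (k=3, r=3, u=3): covers B4=E
input #6 (k=4, r=4, u=3): misses B4=E

Answer: 1, 2, 4, 5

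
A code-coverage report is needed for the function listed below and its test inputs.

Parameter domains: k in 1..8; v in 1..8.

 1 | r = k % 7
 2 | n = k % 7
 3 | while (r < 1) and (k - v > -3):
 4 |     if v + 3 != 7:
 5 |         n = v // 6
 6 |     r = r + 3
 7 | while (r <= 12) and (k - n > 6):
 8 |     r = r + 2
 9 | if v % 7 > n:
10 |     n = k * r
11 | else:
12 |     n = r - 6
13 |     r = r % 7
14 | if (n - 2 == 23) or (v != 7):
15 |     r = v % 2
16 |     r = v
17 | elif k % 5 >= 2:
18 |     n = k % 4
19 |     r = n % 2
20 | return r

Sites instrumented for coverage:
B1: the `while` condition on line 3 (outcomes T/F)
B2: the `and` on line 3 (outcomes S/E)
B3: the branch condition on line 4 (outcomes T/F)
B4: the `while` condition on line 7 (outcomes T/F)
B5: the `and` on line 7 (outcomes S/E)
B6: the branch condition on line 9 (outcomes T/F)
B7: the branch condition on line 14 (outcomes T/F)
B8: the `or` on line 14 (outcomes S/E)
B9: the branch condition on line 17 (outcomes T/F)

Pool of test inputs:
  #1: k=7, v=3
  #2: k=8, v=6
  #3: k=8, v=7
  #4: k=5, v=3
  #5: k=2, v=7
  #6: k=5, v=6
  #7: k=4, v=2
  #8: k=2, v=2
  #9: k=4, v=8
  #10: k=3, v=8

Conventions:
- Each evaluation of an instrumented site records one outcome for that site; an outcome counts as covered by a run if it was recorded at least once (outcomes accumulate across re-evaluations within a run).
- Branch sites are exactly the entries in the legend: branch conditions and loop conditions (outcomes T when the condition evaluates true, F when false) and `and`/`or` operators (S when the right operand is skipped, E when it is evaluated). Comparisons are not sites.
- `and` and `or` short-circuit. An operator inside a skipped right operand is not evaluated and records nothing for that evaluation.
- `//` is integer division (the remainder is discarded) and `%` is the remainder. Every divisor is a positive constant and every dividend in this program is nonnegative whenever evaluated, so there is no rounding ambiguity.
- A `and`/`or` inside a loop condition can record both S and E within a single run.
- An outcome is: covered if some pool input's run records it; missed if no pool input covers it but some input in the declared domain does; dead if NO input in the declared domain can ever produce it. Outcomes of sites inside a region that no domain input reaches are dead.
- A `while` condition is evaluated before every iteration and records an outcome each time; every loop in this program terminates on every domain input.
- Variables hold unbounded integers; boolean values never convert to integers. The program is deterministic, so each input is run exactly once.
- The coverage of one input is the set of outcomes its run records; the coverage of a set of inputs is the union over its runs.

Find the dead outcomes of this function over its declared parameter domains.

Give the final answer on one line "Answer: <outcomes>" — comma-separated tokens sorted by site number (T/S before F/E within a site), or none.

running all 64 domain inputs and tallying outcomes:
  reachable outcomes have witnesses, e.g. B1=T (e.g. k=7, v=1), B1=F (e.g. k=1, v=1), B2=S (e.g. k=1, v=1), B2=E (e.g. k=7, v=1)

Answer: none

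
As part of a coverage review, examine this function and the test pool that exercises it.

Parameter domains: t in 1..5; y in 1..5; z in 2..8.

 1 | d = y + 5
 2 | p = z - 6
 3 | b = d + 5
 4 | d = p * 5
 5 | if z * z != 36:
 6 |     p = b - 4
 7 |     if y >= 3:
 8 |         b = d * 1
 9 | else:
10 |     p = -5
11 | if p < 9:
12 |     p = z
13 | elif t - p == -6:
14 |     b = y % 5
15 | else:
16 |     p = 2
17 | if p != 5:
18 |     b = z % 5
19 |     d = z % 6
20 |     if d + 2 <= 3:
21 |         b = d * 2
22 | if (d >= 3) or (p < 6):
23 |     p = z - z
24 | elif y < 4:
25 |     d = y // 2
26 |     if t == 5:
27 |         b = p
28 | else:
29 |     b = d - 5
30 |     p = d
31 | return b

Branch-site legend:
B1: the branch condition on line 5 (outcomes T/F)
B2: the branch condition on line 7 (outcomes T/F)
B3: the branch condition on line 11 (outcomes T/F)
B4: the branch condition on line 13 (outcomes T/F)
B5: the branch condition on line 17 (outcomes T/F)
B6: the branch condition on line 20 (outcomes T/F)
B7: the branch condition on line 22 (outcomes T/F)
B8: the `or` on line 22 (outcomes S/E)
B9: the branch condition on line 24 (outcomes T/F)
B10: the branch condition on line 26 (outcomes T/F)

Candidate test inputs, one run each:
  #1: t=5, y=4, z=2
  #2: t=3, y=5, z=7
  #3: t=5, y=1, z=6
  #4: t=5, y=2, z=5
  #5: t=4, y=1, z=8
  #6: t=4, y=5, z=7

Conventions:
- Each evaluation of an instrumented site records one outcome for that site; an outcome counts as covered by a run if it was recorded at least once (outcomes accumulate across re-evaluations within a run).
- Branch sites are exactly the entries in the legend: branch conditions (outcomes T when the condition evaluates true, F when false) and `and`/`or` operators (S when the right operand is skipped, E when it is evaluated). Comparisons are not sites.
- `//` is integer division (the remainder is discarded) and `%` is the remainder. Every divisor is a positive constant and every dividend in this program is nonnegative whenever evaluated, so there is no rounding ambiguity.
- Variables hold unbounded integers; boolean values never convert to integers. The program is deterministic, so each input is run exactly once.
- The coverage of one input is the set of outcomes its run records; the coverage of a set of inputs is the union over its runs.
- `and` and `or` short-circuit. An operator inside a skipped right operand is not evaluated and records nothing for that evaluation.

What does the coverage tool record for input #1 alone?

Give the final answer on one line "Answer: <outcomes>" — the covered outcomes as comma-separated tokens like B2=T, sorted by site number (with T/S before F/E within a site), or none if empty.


Simulating input #1 (t=5, y=4, z=2) step by step:
  B1->T, B2->T, B3->F, B4->F, B5->T, B6->F, B8->E, B7->T
collecting distinct outcomes: B1=T, B2=T, B3=F, B4=F, B5=T, B6=F, B7=T, B8=E
Answer: B1=T, B2=T, B3=F, B4=F, B5=T, B6=F, B7=T, B8=E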